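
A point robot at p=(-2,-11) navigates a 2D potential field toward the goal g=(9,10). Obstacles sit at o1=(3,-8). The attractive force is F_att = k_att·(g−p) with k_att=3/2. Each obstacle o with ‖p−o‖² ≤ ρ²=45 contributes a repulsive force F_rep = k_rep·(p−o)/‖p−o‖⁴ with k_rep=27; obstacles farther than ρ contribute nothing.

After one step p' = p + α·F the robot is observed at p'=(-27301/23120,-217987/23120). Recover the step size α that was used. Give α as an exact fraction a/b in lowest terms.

F_att = 3/2·(g−p) = 3/2·(11,21) = (16.5000,31.5000)
o1: d²=34 ≤ ρ²=45; F_rep = 27·(-5,-3)/34² = (-0.1168,-0.0701)
F = F_att + ΣF_rep = (16.3832,31.4299)
Δp = p'−p = (0.8192,1.5715); α = Δx/Fx = (18939/23120) / (18939/1156) = 1/20
check: Δy/Fy = (36333/23120) / (36333/1156) = 1/20 ✓

α = 1/20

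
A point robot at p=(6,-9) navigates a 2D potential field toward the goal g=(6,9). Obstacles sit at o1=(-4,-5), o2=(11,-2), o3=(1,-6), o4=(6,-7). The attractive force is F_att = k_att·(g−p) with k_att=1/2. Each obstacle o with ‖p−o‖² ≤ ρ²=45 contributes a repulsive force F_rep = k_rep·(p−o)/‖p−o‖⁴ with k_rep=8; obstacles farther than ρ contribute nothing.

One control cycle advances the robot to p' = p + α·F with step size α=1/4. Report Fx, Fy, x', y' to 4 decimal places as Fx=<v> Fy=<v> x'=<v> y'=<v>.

Fx=0.0346 Fy=7.9792 x'=6.0087 y'=-7.0052

F_att = 1/2·(g−p) = 1/2·(0,18) = (0.0000,9.0000)
o1: d²=116 > ρ²=45 → inactive
o2: d²=74 > ρ²=45 → inactive
o3: d²=34 ≤ ρ²=45; F_rep = 8·(5,-3)/34² = (0.0346,-0.0208)
o4: d²=4 ≤ ρ²=45; F_rep = 8·(0,-2)/4² = (0.0000,-1.0000)
F = F_att + ΣF_rep = (0.0346,7.9792)
p' = p + 1/4·F = (6.0087,-7.0052)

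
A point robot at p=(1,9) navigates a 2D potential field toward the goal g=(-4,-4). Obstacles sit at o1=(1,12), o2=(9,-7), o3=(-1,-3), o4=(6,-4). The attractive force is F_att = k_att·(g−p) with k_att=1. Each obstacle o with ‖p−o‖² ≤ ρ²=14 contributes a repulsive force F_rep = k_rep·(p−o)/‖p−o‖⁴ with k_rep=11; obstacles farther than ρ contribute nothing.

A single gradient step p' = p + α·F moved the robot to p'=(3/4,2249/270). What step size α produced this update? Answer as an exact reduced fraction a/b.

α = 1/20

F_att = 1·(g−p) = 1·(-5,-13) = (-5.0000,-13.0000)
o1: d²=9 ≤ ρ²=14; F_rep = 11·(0,-3)/9² = (0.0000,-0.4074)
o2: d²=320 > ρ²=14 → inactive
o3: d²=148 > ρ²=14 → inactive
o4: d²=194 > ρ²=14 → inactive
F = F_att + ΣF_rep = (-5.0000,-13.4074)
Δp = p'−p = (-0.2500,-0.6704); α = Δx/Fx = (-1/4) / (-5) = 1/20
check: Δy/Fy = (-181/270) / (-362/27) = 1/20 ✓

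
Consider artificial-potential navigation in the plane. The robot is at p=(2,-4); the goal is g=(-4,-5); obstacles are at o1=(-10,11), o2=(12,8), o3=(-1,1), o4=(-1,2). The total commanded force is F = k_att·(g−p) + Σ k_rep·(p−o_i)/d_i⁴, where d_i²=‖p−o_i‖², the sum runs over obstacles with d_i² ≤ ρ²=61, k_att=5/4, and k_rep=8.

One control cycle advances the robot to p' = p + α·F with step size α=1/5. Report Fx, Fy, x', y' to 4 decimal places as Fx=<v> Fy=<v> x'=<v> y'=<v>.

Fx=-7.4674 Fy=-1.3083 x'=0.5065 y'=-4.2617

F_att = 5/4·(g−p) = 5/4·(-6,-1) = (-7.5000,-1.2500)
o1: d²=369 > ρ²=61 → inactive
o2: d²=244 > ρ²=61 → inactive
o3: d²=34 ≤ ρ²=61; F_rep = 8·(3,-5)/34² = (0.0208,-0.0346)
o4: d²=45 ≤ ρ²=61; F_rep = 8·(3,-6)/45² = (0.0119,-0.0237)
F = F_att + ΣF_rep = (-7.4674,-1.3083)
p' = p + 1/5·F = (0.5065,-4.2617)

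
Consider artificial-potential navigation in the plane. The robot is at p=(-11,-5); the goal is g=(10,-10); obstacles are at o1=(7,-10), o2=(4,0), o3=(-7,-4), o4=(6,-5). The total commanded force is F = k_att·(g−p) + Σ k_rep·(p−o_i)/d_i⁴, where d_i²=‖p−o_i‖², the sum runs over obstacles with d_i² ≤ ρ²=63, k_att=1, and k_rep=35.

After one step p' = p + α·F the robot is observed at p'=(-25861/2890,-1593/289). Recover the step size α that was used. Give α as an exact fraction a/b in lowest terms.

F_att = 1·(g−p) = 1·(21,-5) = (21.0000,-5.0000)
o1: d²=349 > ρ²=63 → inactive
o2: d²=250 > ρ²=63 → inactive
o3: d²=17 ≤ ρ²=63; F_rep = 35·(-4,-1)/17² = (-0.4844,-0.1211)
o4: d²=289 > ρ²=63 → inactive
F = F_att + ΣF_rep = (20.5156,-5.1211)
Δp = p'−p = (2.0516,-0.5121); α = Δx/Fx = (5929/2890) / (5929/289) = 1/10
check: Δy/Fy = (-148/289) / (-1480/289) = 1/10 ✓

α = 1/10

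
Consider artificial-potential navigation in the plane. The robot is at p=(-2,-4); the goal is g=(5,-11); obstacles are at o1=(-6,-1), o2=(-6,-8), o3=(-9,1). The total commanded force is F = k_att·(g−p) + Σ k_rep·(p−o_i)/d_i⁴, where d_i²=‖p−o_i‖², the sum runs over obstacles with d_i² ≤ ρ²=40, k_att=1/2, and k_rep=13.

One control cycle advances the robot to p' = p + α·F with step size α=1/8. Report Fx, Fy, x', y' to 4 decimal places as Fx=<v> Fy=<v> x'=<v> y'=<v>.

F_att = 1/2·(g−p) = 1/2·(7,-7) = (3.5000,-3.5000)
o1: d²=25 ≤ ρ²=40; F_rep = 13·(4,-3)/25² = (0.0832,-0.0624)
o2: d²=32 ≤ ρ²=40; F_rep = 13·(4,4)/32² = (0.0508,0.0508)
o3: d²=74 > ρ²=40 → inactive
F = F_att + ΣF_rep = (3.6340,-3.5116)
p' = p + 1/8·F = (-1.5458,-4.4390)

Fx=3.6340 Fy=-3.5116 x'=-1.5458 y'=-4.4390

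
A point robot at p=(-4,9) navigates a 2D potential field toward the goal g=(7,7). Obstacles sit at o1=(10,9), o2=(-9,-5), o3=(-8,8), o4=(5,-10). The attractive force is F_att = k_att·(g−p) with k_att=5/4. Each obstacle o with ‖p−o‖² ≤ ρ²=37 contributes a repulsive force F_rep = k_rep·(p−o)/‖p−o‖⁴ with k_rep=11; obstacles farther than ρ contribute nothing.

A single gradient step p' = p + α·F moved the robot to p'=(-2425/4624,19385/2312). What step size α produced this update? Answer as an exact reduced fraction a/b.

α = 1/4

F_att = 5/4·(g−p) = 5/4·(11,-2) = (13.7500,-2.5000)
o1: d²=196 > ρ²=37 → inactive
o2: d²=221 > ρ²=37 → inactive
o3: d²=17 ≤ ρ²=37; F_rep = 11·(4,1)/17² = (0.1522,0.0381)
o4: d²=442 > ρ²=37 → inactive
F = F_att + ΣF_rep = (13.9022,-2.4619)
Δp = p'−p = (3.4756,-0.6155); α = Δx/Fx = (16071/4624) / (16071/1156) = 1/4
check: Δy/Fy = (-1423/2312) / (-1423/578) = 1/4 ✓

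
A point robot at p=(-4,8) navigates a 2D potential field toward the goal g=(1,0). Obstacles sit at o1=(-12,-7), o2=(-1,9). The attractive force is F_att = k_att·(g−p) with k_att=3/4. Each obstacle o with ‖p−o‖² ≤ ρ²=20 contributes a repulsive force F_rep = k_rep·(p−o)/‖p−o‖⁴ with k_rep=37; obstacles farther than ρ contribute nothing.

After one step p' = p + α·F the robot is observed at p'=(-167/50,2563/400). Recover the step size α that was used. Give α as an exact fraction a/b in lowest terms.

α = 1/4

F_att = 3/4·(g−p) = 3/4·(5,-8) = (3.7500,-6.0000)
o1: d²=289 > ρ²=20 → inactive
o2: d²=10 ≤ ρ²=20; F_rep = 37·(-3,-1)/10² = (-1.1100,-0.3700)
F = F_att + ΣF_rep = (2.6400,-6.3700)
Δp = p'−p = (0.6600,-1.5925); α = Δx/Fx = (33/50) / (66/25) = 1/4
check: Δy/Fy = (-637/400) / (-637/100) = 1/4 ✓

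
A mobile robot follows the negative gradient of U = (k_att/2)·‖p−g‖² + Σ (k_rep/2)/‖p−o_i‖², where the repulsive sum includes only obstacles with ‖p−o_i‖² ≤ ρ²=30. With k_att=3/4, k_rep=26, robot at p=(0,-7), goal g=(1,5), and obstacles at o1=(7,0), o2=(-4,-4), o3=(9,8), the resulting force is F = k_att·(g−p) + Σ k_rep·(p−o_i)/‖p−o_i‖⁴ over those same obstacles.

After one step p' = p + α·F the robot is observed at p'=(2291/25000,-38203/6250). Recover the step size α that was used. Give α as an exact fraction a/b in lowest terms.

α = 1/10

F_att = 3/4·(g−p) = 3/4·(1,12) = (0.7500,9.0000)
o1: d²=98 > ρ²=30 → inactive
o2: d²=25 ≤ ρ²=30; F_rep = 26·(4,-3)/25² = (0.1664,-0.1248)
o3: d²=306 > ρ²=30 → inactive
F = F_att + ΣF_rep = (0.9164,8.8752)
Δp = p'−p = (0.0916,0.8875); α = Δx/Fx = (2291/25000) / (2291/2500) = 1/10
check: Δy/Fy = (5547/6250) / (5547/625) = 1/10 ✓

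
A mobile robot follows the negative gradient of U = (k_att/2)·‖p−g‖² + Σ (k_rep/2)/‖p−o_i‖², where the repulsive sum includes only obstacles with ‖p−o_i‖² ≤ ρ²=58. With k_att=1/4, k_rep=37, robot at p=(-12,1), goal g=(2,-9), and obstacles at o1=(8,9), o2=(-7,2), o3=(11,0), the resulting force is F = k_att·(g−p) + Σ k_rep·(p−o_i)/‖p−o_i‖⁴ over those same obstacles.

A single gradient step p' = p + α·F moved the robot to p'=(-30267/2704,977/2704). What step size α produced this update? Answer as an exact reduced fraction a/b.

α = 1/4

F_att = 1/4·(g−p) = 1/4·(14,-10) = (3.5000,-2.5000)
o1: d²=464 > ρ²=58 → inactive
o2: d²=26 ≤ ρ²=58; F_rep = 37·(-5,-1)/26² = (-0.2737,-0.0547)
o3: d²=530 > ρ²=58 → inactive
F = F_att + ΣF_rep = (3.2263,-2.5547)
Δp = p'−p = (0.8066,-0.6387); α = Δx/Fx = (2181/2704) / (2181/676) = 1/4
check: Δy/Fy = (-1727/2704) / (-1727/676) = 1/4 ✓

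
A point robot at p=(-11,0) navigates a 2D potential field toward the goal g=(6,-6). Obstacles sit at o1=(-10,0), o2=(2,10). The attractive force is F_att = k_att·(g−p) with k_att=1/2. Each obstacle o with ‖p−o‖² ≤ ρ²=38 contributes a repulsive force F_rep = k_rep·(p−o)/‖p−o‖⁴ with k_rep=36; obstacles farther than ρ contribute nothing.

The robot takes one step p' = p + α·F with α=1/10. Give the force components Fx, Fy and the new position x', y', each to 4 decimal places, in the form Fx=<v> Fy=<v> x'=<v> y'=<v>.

F_att = 1/2·(g−p) = 1/2·(17,-6) = (8.5000,-3.0000)
o1: d²=1 ≤ ρ²=38; F_rep = 36·(-1,0)/1² = (-36.0000,0.0000)
o2: d²=269 > ρ²=38 → inactive
F = F_att + ΣF_rep = (-27.5000,-3.0000)
p' = p + 1/10·F = (-13.7500,-0.3000)

Fx=-27.5000 Fy=-3.0000 x'=-13.7500 y'=-0.3000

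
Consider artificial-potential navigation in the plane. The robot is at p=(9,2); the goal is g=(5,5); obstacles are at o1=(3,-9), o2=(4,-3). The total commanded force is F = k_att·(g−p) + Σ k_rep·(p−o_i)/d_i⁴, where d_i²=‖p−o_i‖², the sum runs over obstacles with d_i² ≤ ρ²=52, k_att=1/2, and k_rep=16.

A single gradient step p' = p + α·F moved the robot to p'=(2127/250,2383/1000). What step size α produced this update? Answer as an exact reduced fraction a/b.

F_att = 1/2·(g−p) = 1/2·(-4,3) = (-2.0000,1.5000)
o1: d²=157 > ρ²=52 → inactive
o2: d²=50 ≤ ρ²=52; F_rep = 16·(5,5)/50² = (0.0320,0.0320)
F = F_att + ΣF_rep = (-1.9680,1.5320)
Δp = p'−p = (-0.4920,0.3830); α = Δx/Fx = (-123/250) / (-246/125) = 1/4
check: Δy/Fy = (383/1000) / (383/250) = 1/4 ✓

α = 1/4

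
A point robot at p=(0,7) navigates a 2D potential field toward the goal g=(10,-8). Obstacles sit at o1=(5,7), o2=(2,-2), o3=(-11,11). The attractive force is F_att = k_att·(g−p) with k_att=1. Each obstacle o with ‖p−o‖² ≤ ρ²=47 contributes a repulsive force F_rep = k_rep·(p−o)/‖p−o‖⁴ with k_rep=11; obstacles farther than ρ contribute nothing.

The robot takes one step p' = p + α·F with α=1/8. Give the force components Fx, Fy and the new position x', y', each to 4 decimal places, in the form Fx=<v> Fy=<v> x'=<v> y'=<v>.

F_att = 1·(g−p) = 1·(10,-15) = (10.0000,-15.0000)
o1: d²=25 ≤ ρ²=47; F_rep = 11·(-5,0)/25² = (-0.0880,0.0000)
o2: d²=85 > ρ²=47 → inactive
o3: d²=137 > ρ²=47 → inactive
F = F_att + ΣF_rep = (9.9120,-15.0000)
p' = p + 1/8·F = (1.2390,5.1250)

Fx=9.9120 Fy=-15.0000 x'=1.2390 y'=5.1250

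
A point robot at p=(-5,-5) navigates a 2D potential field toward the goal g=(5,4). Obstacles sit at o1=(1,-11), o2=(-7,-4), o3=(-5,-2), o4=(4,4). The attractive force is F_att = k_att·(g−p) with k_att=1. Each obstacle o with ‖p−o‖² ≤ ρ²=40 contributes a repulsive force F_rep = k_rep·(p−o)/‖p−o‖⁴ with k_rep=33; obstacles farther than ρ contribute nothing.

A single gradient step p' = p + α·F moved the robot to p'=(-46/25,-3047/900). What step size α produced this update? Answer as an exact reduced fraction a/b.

F_att = 1·(g−p) = 1·(10,9) = (10.0000,9.0000)
o1: d²=72 > ρ²=40 → inactive
o2: d²=5 ≤ ρ²=40; F_rep = 33·(2,-1)/5² = (2.6400,-1.3200)
o3: d²=9 ≤ ρ²=40; F_rep = 33·(0,-3)/9² = (0.0000,-1.2222)
o4: d²=162 > ρ²=40 → inactive
F = F_att + ΣF_rep = (12.6400,6.4578)
Δp = p'−p = (3.1600,1.6144); α = Δx/Fx = (79/25) / (316/25) = 1/4
check: Δy/Fy = (1453/900) / (1453/225) = 1/4 ✓

α = 1/4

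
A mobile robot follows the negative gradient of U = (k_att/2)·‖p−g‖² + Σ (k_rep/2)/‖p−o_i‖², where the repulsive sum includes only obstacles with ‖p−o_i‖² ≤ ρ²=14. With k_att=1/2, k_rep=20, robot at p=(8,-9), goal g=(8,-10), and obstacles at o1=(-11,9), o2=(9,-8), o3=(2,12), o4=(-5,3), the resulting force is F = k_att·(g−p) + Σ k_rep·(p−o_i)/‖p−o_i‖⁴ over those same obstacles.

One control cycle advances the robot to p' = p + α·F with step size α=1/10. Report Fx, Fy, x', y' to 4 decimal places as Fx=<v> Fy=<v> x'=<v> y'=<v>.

F_att = 1/2·(g−p) = 1/2·(0,-1) = (0.0000,-0.5000)
o1: d²=685 > ρ²=14 → inactive
o2: d²=2 ≤ ρ²=14; F_rep = 20·(-1,-1)/2² = (-5.0000,-5.0000)
o3: d²=477 > ρ²=14 → inactive
o4: d²=313 > ρ²=14 → inactive
F = F_att + ΣF_rep = (-5.0000,-5.5000)
p' = p + 1/10·F = (7.5000,-9.5500)

Fx=-5.0000 Fy=-5.5000 x'=7.5000 y'=-9.5500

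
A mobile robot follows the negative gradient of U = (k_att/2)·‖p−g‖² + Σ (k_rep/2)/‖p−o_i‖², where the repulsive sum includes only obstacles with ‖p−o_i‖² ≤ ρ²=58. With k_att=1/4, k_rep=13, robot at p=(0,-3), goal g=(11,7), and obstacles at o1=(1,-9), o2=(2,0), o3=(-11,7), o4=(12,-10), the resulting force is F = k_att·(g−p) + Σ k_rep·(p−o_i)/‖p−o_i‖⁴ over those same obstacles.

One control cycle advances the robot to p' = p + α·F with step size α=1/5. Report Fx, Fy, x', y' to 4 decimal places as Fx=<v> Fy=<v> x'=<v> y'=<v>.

F_att = 1/4·(g−p) = 1/4·(11,10) = (2.7500,2.5000)
o1: d²=37 ≤ ρ²=58; F_rep = 13·(-1,6)/37² = (-0.0095,0.0570)
o2: d²=13 ≤ ρ²=58; F_rep = 13·(-2,-3)/13² = (-0.1538,-0.2308)
o3: d²=221 > ρ²=58 → inactive
o4: d²=193 > ρ²=58 → inactive
F = F_att + ΣF_rep = (2.5867,2.3262)
p' = p + 1/5·F = (0.5173,-2.5348)

Fx=2.5867 Fy=2.3262 x'=0.5173 y'=-2.5348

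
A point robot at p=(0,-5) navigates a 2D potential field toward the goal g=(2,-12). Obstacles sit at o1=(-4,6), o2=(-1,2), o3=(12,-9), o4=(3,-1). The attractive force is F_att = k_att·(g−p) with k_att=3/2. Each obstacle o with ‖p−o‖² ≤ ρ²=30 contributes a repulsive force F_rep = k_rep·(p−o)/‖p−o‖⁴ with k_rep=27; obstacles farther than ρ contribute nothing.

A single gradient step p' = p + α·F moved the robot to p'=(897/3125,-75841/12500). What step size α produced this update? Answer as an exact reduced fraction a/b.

α = 1/10

F_att = 3/2·(g−p) = 3/2·(2,-7) = (3.0000,-10.5000)
o1: d²=137 > ρ²=30 → inactive
o2: d²=50 > ρ²=30 → inactive
o3: d²=160 > ρ²=30 → inactive
o4: d²=25 ≤ ρ²=30; F_rep = 27·(-3,-4)/25² = (-0.1296,-0.1728)
F = F_att + ΣF_rep = (2.8704,-10.6728)
Δp = p'−p = (0.2870,-1.0673); α = Δx/Fx = (897/3125) / (1794/625) = 1/10
check: Δy/Fy = (-13341/12500) / (-13341/1250) = 1/10 ✓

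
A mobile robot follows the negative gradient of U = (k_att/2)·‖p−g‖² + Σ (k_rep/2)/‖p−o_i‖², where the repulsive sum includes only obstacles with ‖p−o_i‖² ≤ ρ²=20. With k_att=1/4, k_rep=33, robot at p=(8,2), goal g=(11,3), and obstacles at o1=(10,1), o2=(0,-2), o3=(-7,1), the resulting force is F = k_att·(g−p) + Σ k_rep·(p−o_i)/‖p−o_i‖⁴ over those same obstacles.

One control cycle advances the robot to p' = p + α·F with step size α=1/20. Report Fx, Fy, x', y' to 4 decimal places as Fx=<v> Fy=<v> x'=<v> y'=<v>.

Fx=-1.8900 Fy=1.5700 x'=7.9055 y'=2.0785

F_att = 1/4·(g−p) = 1/4·(3,1) = (0.7500,0.2500)
o1: d²=5 ≤ ρ²=20; F_rep = 33·(-2,1)/5² = (-2.6400,1.3200)
o2: d²=80 > ρ²=20 → inactive
o3: d²=226 > ρ²=20 → inactive
F = F_att + ΣF_rep = (-1.8900,1.5700)
p' = p + 1/20·F = (7.9055,2.0785)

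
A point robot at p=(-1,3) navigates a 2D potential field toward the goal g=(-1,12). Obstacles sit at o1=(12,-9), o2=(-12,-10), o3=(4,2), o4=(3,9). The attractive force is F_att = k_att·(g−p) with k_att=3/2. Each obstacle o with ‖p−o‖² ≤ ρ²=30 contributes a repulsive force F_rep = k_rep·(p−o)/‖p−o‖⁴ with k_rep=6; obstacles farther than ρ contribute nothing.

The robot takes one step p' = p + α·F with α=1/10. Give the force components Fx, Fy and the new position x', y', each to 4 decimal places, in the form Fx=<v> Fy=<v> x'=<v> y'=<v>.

F_att = 3/2·(g−p) = 3/2·(0,9) = (0.0000,13.5000)
o1: d²=313 > ρ²=30 → inactive
o2: d²=290 > ρ²=30 → inactive
o3: d²=26 ≤ ρ²=30; F_rep = 6·(-5,1)/26² = (-0.0444,0.0089)
o4: d²=52 > ρ²=30 → inactive
F = F_att + ΣF_rep = (-0.0444,13.5089)
p' = p + 1/10·F = (-1.0044,4.3509)

Fx=-0.0444 Fy=13.5089 x'=-1.0044 y'=4.3509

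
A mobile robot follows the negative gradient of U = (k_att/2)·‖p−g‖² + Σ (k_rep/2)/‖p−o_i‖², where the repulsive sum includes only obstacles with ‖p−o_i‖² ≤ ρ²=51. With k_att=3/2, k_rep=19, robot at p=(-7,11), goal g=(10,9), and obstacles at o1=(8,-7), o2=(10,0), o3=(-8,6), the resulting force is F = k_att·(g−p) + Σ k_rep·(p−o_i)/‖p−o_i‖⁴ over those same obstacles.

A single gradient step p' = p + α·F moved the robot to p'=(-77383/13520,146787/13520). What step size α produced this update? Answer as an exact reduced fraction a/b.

α = 1/20

F_att = 3/2·(g−p) = 3/2·(17,-2) = (25.5000,-3.0000)
o1: d²=549 > ρ²=51 → inactive
o2: d²=410 > ρ²=51 → inactive
o3: d²=26 ≤ ρ²=51; F_rep = 19·(1,5)/26² = (0.0281,0.1405)
F = F_att + ΣF_rep = (25.5281,-2.8595)
Δp = p'−p = (1.2764,-0.1430); α = Δx/Fx = (17257/13520) / (17257/676) = 1/20
check: Δy/Fy = (-1933/13520) / (-1933/676) = 1/20 ✓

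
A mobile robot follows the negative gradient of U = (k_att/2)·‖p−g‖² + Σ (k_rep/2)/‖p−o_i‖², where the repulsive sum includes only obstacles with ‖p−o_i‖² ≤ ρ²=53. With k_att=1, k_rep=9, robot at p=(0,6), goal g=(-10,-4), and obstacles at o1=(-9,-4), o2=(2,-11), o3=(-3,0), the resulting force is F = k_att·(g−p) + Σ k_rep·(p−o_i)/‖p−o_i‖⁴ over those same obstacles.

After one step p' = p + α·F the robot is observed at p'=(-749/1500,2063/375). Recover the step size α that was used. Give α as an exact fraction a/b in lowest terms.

F_att = 1·(g−p) = 1·(-10,-10) = (-10.0000,-10.0000)
o1: d²=181 > ρ²=53 → inactive
o2: d²=293 > ρ²=53 → inactive
o3: d²=45 ≤ ρ²=53; F_rep = 9·(3,6)/45² = (0.0133,0.0267)
F = F_att + ΣF_rep = (-9.9867,-9.9733)
Δp = p'−p = (-0.4993,-0.4987); α = Δx/Fx = (-749/1500) / (-749/75) = 1/20
check: Δy/Fy = (-187/375) / (-748/75) = 1/20 ✓

α = 1/20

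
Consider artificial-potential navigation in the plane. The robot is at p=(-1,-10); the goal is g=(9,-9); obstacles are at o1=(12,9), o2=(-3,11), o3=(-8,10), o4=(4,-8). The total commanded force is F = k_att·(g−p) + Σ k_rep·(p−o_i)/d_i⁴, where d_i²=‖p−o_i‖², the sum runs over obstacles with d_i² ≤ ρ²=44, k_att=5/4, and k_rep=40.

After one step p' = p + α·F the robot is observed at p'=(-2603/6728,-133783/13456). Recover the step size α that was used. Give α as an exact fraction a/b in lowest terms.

F_att = 5/4·(g−p) = 5/4·(10,1) = (12.5000,1.2500)
o1: d²=530 > ρ²=44 → inactive
o2: d²=445 > ρ²=44 → inactive
o3: d²=449 > ρ²=44 → inactive
o4: d²=29 ≤ ρ²=44; F_rep = 40·(-5,-2)/29² = (-0.2378,-0.0951)
F = F_att + ΣF_rep = (12.2622,1.1549)
Δp = p'−p = (0.6131,0.0577); α = Δx/Fx = (4125/6728) / (20625/1682) = 1/20
check: Δy/Fy = (777/13456) / (3885/3364) = 1/20 ✓

α = 1/20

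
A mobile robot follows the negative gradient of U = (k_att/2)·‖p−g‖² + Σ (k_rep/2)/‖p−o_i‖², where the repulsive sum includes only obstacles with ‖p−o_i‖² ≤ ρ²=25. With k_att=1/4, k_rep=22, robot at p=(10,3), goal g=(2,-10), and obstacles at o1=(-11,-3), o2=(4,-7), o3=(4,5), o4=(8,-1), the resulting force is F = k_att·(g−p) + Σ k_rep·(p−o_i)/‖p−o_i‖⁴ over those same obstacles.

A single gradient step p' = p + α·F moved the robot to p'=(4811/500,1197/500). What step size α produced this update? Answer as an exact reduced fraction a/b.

α = 1/5

F_att = 1/4·(g−p) = 1/4·(-8,-13) = (-2.0000,-3.2500)
o1: d²=477 > ρ²=25 → inactive
o2: d²=136 > ρ²=25 → inactive
o3: d²=40 > ρ²=25 → inactive
o4: d²=20 ≤ ρ²=25; F_rep = 22·(2,4)/20² = (0.1100,0.2200)
F = F_att + ΣF_rep = (-1.8900,-3.0300)
Δp = p'−p = (-0.3780,-0.6060); α = Δx/Fx = (-189/500) / (-189/100) = 1/5
check: Δy/Fy = (-303/500) / (-303/100) = 1/5 ✓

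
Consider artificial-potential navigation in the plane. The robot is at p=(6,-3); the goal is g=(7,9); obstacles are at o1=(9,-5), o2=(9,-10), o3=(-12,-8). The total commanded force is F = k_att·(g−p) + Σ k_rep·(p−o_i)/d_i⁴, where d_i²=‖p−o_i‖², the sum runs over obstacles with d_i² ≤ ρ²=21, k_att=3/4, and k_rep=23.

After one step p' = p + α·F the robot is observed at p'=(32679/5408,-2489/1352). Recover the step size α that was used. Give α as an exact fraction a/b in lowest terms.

α = 1/8

F_att = 3/4·(g−p) = 3/4·(1,12) = (0.7500,9.0000)
o1: d²=13 ≤ ρ²=21; F_rep = 23·(-3,2)/13² = (-0.4083,0.2722)
o2: d²=58 > ρ²=21 → inactive
o3: d²=349 > ρ²=21 → inactive
F = F_att + ΣF_rep = (0.3417,9.2722)
Δp = p'−p = (0.0427,1.1590); α = Δx/Fx = (231/5408) / (231/676) = 1/8
check: Δy/Fy = (1567/1352) / (1567/169) = 1/8 ✓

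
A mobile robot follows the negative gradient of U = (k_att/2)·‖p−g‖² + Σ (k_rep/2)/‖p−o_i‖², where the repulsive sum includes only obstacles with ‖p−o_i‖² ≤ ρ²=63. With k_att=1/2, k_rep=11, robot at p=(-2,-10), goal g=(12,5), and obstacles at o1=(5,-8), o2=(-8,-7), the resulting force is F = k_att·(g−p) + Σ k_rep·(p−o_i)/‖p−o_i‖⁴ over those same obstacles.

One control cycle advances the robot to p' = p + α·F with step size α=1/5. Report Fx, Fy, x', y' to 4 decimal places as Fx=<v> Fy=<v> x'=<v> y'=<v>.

Fx=7.0052 Fy=7.4759 x'=-0.5990 y'=-8.5048

F_att = 1/2·(g−p) = 1/2·(14,15) = (7.0000,7.5000)
o1: d²=53 ≤ ρ²=63; F_rep = 11·(-7,-2)/53² = (-0.0274,-0.0078)
o2: d²=45 ≤ ρ²=63; F_rep = 11·(6,-3)/45² = (0.0326,-0.0163)
F = F_att + ΣF_rep = (7.0052,7.4759)
p' = p + 1/5·F = (-0.5990,-8.5048)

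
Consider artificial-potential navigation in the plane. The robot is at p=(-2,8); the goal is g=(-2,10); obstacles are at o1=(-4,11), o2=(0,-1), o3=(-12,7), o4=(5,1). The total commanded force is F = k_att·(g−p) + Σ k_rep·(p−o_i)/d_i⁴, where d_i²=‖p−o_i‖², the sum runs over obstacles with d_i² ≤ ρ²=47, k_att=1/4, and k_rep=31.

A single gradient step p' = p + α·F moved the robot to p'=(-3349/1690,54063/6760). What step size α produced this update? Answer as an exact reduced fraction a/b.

α = 1/20

F_att = 1/4·(g−p) = 1/4·(0,2) = (0.0000,0.5000)
o1: d²=13 ≤ ρ²=47; F_rep = 31·(2,-3)/13² = (0.3669,-0.5503)
o2: d²=85 > ρ²=47 → inactive
o3: d²=101 > ρ²=47 → inactive
o4: d²=98 > ρ²=47 → inactive
F = F_att + ΣF_rep = (0.3669,-0.0503)
Δp = p'−p = (0.0183,-0.0025); α = Δx/Fx = (31/1690) / (62/169) = 1/20
check: Δy/Fy = (-17/6760) / (-17/338) = 1/20 ✓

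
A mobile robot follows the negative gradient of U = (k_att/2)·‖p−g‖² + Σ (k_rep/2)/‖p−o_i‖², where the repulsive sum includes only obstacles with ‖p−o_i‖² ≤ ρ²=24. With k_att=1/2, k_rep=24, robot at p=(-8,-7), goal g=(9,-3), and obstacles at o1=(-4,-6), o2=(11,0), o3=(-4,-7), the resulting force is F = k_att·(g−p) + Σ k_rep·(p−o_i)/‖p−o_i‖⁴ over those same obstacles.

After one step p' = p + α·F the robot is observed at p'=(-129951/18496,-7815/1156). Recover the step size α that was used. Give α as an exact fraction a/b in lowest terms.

α = 1/8

F_att = 1/2·(g−p) = 1/2·(17,4) = (8.5000,2.0000)
o1: d²=17 ≤ ρ²=24; F_rep = 24·(-4,-1)/17² = (-0.3322,-0.0830)
o2: d²=410 > ρ²=24 → inactive
o3: d²=16 ≤ ρ²=24; F_rep = 24·(-4,0)/16² = (-0.3750,0.0000)
F = F_att + ΣF_rep = (7.7928,1.9170)
Δp = p'−p = (0.9741,0.2396); α = Δx/Fx = (18017/18496) / (18017/2312) = 1/8
check: Δy/Fy = (277/1156) / (554/289) = 1/8 ✓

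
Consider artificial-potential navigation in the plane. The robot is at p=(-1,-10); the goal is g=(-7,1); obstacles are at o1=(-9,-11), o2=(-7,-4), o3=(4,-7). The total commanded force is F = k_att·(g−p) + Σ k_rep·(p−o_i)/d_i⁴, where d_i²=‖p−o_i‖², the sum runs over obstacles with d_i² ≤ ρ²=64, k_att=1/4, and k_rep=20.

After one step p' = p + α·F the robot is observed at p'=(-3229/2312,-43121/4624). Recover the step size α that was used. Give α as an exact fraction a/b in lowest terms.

F_att = 1/4·(g−p) = 1/4·(-6,11) = (-1.5000,2.7500)
o1: d²=65 > ρ²=64 → inactive
o2: d²=72 > ρ²=64 → inactive
o3: d²=34 ≤ ρ²=64; F_rep = 20·(-5,-3)/34² = (-0.0865,-0.0519)
F = F_att + ΣF_rep = (-1.5865,2.6981)
Δp = p'−p = (-0.3966,0.6745); α = Δx/Fx = (-917/2312) / (-917/578) = 1/4
check: Δy/Fy = (3119/4624) / (3119/1156) = 1/4 ✓

α = 1/4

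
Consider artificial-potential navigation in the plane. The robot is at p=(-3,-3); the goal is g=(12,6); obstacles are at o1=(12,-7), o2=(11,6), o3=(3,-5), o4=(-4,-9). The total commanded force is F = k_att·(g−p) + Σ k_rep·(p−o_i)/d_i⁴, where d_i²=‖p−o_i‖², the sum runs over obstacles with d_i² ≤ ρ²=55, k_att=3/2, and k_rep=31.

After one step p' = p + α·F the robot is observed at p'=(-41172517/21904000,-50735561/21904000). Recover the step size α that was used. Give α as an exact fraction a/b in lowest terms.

α = 1/20

F_att = 3/2·(g−p) = 3/2·(15,9) = (22.5000,13.5000)
o1: d²=241 > ρ²=55 → inactive
o2: d²=277 > ρ²=55 → inactive
o3: d²=40 ≤ ρ²=55; F_rep = 31·(-6,2)/40² = (-0.1163,0.0387)
o4: d²=37 ≤ ρ²=55; F_rep = 31·(1,6)/37² = (0.0226,0.1359)
F = F_att + ΣF_rep = (22.4064,13.6746)
Δp = p'−p = (1.1203,0.6837); α = Δx/Fx = (24539483/21904000) / (24539483/1095200) = 1/20
check: Δy/Fy = (14976439/21904000) / (14976439/1095200) = 1/20 ✓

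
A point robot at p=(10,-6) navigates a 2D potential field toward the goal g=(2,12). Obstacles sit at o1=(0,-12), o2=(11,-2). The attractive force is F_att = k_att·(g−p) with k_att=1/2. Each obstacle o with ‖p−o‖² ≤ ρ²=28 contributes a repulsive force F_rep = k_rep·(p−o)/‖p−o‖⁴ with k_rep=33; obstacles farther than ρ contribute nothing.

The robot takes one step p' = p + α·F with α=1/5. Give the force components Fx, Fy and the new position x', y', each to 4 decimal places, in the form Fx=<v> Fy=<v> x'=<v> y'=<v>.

Fx=-4.1142 Fy=8.5433 x'=9.1772 y'=-4.2913

F_att = 1/2·(g−p) = 1/2·(-8,18) = (-4.0000,9.0000)
o1: d²=136 > ρ²=28 → inactive
o2: d²=17 ≤ ρ²=28; F_rep = 33·(-1,-4)/17² = (-0.1142,-0.4567)
F = F_att + ΣF_rep = (-4.1142,8.5433)
p' = p + 1/5·F = (9.1772,-4.2913)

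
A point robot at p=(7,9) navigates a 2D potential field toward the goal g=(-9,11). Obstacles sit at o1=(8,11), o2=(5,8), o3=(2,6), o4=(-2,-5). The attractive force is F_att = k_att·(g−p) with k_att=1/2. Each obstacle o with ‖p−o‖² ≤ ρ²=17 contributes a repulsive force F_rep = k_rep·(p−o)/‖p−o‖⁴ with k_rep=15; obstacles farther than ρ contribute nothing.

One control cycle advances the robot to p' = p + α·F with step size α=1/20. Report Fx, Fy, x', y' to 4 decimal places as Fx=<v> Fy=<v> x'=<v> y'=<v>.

F_att = 1/2·(g−p) = 1/2·(-16,2) = (-8.0000,1.0000)
o1: d²=5 ≤ ρ²=17; F_rep = 15·(-1,-2)/5² = (-0.6000,-1.2000)
o2: d²=5 ≤ ρ²=17; F_rep = 15·(2,1)/5² = (1.2000,0.6000)
o3: d²=34 > ρ²=17 → inactive
o4: d²=277 > ρ²=17 → inactive
F = F_att + ΣF_rep = (-7.4000,0.4000)
p' = p + 1/20·F = (6.6300,9.0200)

Fx=-7.4000 Fy=0.4000 x'=6.6300 y'=9.0200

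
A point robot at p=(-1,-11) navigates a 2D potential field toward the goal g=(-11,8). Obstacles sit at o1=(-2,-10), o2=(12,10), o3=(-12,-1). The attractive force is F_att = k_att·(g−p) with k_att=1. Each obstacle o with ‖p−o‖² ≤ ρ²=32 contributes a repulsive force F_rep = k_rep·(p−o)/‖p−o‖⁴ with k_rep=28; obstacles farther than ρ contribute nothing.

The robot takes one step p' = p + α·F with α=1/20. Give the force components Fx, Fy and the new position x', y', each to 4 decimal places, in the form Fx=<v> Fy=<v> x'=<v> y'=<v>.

F_att = 1·(g−p) = 1·(-10,19) = (-10.0000,19.0000)
o1: d²=2 ≤ ρ²=32; F_rep = 28·(1,-1)/2² = (7.0000,-7.0000)
o2: d²=610 > ρ²=32 → inactive
o3: d²=221 > ρ²=32 → inactive
F = F_att + ΣF_rep = (-3.0000,12.0000)
p' = p + 1/20·F = (-1.1500,-10.4000)

Fx=-3.0000 Fy=12.0000 x'=-1.1500 y'=-10.4000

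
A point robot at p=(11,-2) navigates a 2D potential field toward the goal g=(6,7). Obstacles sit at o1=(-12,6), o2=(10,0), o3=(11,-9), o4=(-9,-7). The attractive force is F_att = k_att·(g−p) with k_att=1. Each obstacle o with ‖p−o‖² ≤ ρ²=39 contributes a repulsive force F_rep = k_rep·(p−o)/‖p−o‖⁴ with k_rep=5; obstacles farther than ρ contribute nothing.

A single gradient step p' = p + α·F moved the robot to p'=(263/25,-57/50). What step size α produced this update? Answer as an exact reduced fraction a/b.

α = 1/10

F_att = 1·(g−p) = 1·(-5,9) = (-5.0000,9.0000)
o1: d²=593 > ρ²=39 → inactive
o2: d²=5 ≤ ρ²=39; F_rep = 5·(1,-2)/5² = (0.2000,-0.4000)
o3: d²=49 > ρ²=39 → inactive
o4: d²=425 > ρ²=39 → inactive
F = F_att + ΣF_rep = (-4.8000,8.6000)
Δp = p'−p = (-0.4800,0.8600); α = Δx/Fx = (-12/25) / (-24/5) = 1/10
check: Δy/Fy = (43/50) / (43/5) = 1/10 ✓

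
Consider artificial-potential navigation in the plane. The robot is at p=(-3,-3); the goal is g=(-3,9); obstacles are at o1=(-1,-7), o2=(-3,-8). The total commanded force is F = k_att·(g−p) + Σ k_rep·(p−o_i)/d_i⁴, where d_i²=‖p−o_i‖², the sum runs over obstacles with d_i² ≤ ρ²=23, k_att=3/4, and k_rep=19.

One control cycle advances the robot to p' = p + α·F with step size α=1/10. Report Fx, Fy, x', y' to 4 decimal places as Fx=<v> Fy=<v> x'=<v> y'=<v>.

Fx=-0.0950 Fy=9.1900 x'=-3.0095 y'=-2.0810

F_att = 3/4·(g−p) = 3/4·(0,12) = (0.0000,9.0000)
o1: d²=20 ≤ ρ²=23; F_rep = 19·(-2,4)/20² = (-0.0950,0.1900)
o2: d²=25 > ρ²=23 → inactive
F = F_att + ΣF_rep = (-0.0950,9.1900)
p' = p + 1/10·F = (-3.0095,-2.0810)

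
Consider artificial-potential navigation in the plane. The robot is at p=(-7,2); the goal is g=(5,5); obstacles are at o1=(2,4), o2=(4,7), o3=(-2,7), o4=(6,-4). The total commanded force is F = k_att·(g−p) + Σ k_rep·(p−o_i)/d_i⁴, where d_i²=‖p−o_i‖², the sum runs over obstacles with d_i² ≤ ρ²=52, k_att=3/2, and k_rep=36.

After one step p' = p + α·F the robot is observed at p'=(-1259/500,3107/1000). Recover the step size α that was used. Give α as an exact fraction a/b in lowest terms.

F_att = 3/2·(g−p) = 3/2·(12,3) = (18.0000,4.5000)
o1: d²=85 > ρ²=52 → inactive
o2: d²=146 > ρ²=52 → inactive
o3: d²=50 ≤ ρ²=52; F_rep = 36·(-5,-5)/50² = (-0.0720,-0.0720)
o4: d²=205 > ρ²=52 → inactive
F = F_att + ΣF_rep = (17.9280,4.4280)
Δp = p'−p = (4.4820,1.1070); α = Δx/Fx = (2241/500) / (2241/125) = 1/4
check: Δy/Fy = (1107/1000) / (1107/250) = 1/4 ✓

α = 1/4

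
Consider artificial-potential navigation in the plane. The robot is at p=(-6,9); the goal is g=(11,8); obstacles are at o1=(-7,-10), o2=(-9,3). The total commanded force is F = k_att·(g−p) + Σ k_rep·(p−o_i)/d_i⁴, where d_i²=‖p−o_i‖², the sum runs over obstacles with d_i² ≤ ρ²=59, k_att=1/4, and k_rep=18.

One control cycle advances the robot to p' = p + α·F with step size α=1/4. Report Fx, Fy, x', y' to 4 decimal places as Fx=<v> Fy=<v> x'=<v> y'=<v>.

Fx=4.2767 Fy=-0.1967 x'=-4.9308 y'=8.9508

F_att = 1/4·(g−p) = 1/4·(17,-1) = (4.2500,-0.2500)
o1: d²=362 > ρ²=59 → inactive
o2: d²=45 ≤ ρ²=59; F_rep = 18·(3,6)/45² = (0.0267,0.0533)
F = F_att + ΣF_rep = (4.2767,-0.1967)
p' = p + 1/4·F = (-4.9308,8.9508)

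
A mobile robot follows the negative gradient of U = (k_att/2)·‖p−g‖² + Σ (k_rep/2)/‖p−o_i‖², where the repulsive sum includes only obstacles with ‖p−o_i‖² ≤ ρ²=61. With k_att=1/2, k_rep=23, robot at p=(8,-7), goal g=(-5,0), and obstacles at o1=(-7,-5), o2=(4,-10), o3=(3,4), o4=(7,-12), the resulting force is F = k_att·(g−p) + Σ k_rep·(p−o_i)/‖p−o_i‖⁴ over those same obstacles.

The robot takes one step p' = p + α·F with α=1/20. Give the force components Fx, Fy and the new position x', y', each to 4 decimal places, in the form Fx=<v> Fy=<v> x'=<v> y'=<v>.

F_att = 1/2·(g−p) = 1/2·(-13,7) = (-6.5000,3.5000)
o1: d²=229 > ρ²=61 → inactive
o2: d²=25 ≤ ρ²=61; F_rep = 23·(4,3)/25² = (0.1472,0.1104)
o3: d²=146 > ρ²=61 → inactive
o4: d²=26 ≤ ρ²=61; F_rep = 23·(1,5)/26² = (0.0340,0.1701)
F = F_att + ΣF_rep = (-6.3188,3.7805)
p' = p + 1/20·F = (7.6841,-6.8110)

Fx=-6.3188 Fy=3.7805 x'=7.6841 y'=-6.8110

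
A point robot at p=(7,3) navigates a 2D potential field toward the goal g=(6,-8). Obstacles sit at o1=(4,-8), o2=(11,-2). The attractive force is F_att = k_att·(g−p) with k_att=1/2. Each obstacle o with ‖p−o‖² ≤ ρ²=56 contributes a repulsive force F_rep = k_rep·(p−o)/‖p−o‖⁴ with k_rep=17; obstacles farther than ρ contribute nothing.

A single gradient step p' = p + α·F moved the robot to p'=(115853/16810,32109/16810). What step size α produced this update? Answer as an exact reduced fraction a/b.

F_att = 1/2·(g−p) = 1/2·(-1,-11) = (-0.5000,-5.5000)
o1: d²=130 > ρ²=56 → inactive
o2: d²=41 ≤ ρ²=56; F_rep = 17·(-4,5)/41² = (-0.0405,0.0506)
F = F_att + ΣF_rep = (-0.5405,-5.4494)
Δp = p'−p = (-0.1081,-1.0899); α = Δx/Fx = (-1817/16810) / (-1817/3362) = 1/5
check: Δy/Fy = (-18321/16810) / (-18321/3362) = 1/5 ✓

α = 1/5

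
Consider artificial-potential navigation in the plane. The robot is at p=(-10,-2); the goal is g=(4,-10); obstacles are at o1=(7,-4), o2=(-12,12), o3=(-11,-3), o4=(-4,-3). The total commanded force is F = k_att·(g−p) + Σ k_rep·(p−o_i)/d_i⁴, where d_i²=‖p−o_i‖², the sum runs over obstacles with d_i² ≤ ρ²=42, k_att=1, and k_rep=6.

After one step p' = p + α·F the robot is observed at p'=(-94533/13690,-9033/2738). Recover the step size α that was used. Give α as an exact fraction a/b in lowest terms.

α = 1/5

F_att = 1·(g−p) = 1·(14,-8) = (14.0000,-8.0000)
o1: d²=293 > ρ²=42 → inactive
o2: d²=200 > ρ²=42 → inactive
o3: d²=2 ≤ ρ²=42; F_rep = 6·(1,1)/2² = (1.5000,1.5000)
o4: d²=37 ≤ ρ²=42; F_rep = 6·(-6,1)/37² = (-0.0263,0.0044)
F = F_att + ΣF_rep = (15.4737,-6.4956)
Δp = p'−p = (3.0947,-1.2991); α = Δx/Fx = (42367/13690) / (42367/2738) = 1/5
check: Δy/Fy = (-3557/2738) / (-17785/2738) = 1/5 ✓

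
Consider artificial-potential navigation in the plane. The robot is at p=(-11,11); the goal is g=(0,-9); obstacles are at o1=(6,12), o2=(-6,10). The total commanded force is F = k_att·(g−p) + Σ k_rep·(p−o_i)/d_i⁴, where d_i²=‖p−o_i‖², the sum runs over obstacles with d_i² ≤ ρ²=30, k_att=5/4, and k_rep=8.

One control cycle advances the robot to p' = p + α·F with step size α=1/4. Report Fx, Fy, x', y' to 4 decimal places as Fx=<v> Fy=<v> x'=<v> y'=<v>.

Fx=13.6908 Fy=-24.9882 x'=-7.5773 y'=4.7530

F_att = 5/4·(g−p) = 5/4·(11,-20) = (13.7500,-25.0000)
o1: d²=290 > ρ²=30 → inactive
o2: d²=26 ≤ ρ²=30; F_rep = 8·(-5,1)/26² = (-0.0592,0.0118)
F = F_att + ΣF_rep = (13.6908,-24.9882)
p' = p + 1/4·F = (-7.5773,4.7530)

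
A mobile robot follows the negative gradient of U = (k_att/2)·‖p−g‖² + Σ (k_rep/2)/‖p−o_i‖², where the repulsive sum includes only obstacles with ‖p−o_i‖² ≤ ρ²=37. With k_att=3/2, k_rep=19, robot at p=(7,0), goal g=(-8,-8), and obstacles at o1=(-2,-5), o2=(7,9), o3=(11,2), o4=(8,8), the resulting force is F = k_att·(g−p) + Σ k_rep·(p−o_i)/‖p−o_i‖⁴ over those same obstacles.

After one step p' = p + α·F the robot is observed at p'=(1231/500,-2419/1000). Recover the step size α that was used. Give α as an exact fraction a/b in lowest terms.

F_att = 3/2·(g−p) = 3/2·(-15,-8) = (-22.5000,-12.0000)
o1: d²=106 > ρ²=37 → inactive
o2: d²=81 > ρ²=37 → inactive
o3: d²=20 ≤ ρ²=37; F_rep = 19·(-4,-2)/20² = (-0.1900,-0.0950)
o4: d²=65 > ρ²=37 → inactive
F = F_att + ΣF_rep = (-22.6900,-12.0950)
Δp = p'−p = (-4.5380,-2.4190); α = Δx/Fx = (-2269/500) / (-2269/100) = 1/5
check: Δy/Fy = (-2419/1000) / (-2419/200) = 1/5 ✓

α = 1/5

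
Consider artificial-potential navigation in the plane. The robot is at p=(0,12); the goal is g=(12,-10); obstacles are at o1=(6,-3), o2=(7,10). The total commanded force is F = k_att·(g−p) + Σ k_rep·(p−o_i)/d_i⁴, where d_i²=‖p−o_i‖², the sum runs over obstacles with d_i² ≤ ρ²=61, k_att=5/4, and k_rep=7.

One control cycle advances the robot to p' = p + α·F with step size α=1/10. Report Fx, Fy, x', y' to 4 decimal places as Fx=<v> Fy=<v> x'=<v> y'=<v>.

F_att = 5/4·(g−p) = 5/4·(12,-22) = (15.0000,-27.5000)
o1: d²=261 > ρ²=61 → inactive
o2: d²=53 ≤ ρ²=61; F_rep = 7·(-7,2)/53² = (-0.0174,0.0050)
F = F_att + ΣF_rep = (14.9826,-27.4950)
p' = p + 1/10·F = (1.4983,9.2505)

Fx=14.9826 Fy=-27.4950 x'=1.4983 y'=9.2505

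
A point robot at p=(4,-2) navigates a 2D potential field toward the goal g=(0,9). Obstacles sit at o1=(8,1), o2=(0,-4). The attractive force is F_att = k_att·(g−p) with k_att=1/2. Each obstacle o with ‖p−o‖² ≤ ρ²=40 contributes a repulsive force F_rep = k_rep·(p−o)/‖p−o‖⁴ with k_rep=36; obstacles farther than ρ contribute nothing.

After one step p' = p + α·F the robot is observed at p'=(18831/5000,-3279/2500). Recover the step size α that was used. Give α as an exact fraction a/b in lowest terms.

α = 1/8

F_att = 1/2·(g−p) = 1/2·(-4,11) = (-2.0000,5.5000)
o1: d²=25 ≤ ρ²=40; F_rep = 36·(-4,-3)/25² = (-0.2304,-0.1728)
o2: d²=20 ≤ ρ²=40; F_rep = 36·(4,2)/20² = (0.3600,0.1800)
F = F_att + ΣF_rep = (-1.8704,5.5072)
Δp = p'−p = (-0.2338,0.6884); α = Δx/Fx = (-1169/5000) / (-1169/625) = 1/8
check: Δy/Fy = (1721/2500) / (3442/625) = 1/8 ✓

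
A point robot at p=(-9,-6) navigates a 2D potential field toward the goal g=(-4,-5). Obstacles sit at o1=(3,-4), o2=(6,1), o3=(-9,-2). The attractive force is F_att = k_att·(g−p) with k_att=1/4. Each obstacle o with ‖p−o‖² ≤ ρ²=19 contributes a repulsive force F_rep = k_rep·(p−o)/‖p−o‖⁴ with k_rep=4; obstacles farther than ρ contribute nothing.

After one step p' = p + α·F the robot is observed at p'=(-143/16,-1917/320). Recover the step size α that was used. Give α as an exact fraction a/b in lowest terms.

F_att = 1/4·(g−p) = 1/4·(5,1) = (1.2500,0.2500)
o1: d²=148 > ρ²=19 → inactive
o2: d²=274 > ρ²=19 → inactive
o3: d²=16 ≤ ρ²=19; F_rep = 4·(0,-4)/16² = (0.0000,-0.0625)
F = F_att + ΣF_rep = (1.2500,0.1875)
Δp = p'−p = (0.0625,0.0094); α = Δx/Fx = (1/16) / (5/4) = 1/20
check: Δy/Fy = (3/320) / (3/16) = 1/20 ✓

α = 1/20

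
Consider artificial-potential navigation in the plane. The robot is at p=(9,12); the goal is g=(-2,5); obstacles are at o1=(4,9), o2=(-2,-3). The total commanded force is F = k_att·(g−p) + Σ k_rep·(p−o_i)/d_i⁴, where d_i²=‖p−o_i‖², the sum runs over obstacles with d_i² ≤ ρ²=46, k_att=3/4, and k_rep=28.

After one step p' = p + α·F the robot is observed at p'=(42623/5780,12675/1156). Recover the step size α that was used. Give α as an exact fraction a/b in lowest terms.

F_att = 3/4·(g−p) = 3/4·(-11,-7) = (-8.2500,-5.2500)
o1: d²=34 ≤ ρ²=46; F_rep = 28·(5,3)/34² = (0.1211,0.0727)
o2: d²=346 > ρ²=46 → inactive
F = F_att + ΣF_rep = (-8.1289,-5.1773)
Δp = p'−p = (-1.6258,-1.0355); α = Δx/Fx = (-9397/5780) / (-9397/1156) = 1/5
check: Δy/Fy = (-1197/1156) / (-5985/1156) = 1/5 ✓

α = 1/5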